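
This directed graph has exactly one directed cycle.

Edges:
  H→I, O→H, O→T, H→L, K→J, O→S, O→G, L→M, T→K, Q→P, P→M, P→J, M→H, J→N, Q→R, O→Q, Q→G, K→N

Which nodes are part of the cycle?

DFS with gray/black marking from H:
H gray
  L gray
    M gray
      M→H: H is gray → back edge
Back edge closes the cycle H → L → M → H; its vertices are {H, L, M}.

H, L, M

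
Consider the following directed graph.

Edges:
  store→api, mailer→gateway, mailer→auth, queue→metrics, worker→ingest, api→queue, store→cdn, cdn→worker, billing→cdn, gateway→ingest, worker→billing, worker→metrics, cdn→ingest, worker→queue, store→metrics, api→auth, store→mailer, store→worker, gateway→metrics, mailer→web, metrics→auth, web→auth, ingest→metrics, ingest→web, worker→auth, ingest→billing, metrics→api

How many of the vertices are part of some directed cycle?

7

A vertex is on a directed cycle iff it belongs to a strongly connected component of size ≥ 2 (or has a self-loop).
The vertices on cycles are {api, cdn, queue, ingest, worker, billing, metrics} — 7 in total.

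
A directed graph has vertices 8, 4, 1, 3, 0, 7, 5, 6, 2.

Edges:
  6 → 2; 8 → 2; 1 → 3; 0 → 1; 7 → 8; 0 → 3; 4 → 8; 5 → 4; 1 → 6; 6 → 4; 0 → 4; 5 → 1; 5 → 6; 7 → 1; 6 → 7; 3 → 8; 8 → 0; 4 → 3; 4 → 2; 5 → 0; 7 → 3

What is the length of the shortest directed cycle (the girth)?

For each vertex v, BFS finds the shortest path from v back to v.
The shortest such closed walk is 0 → 4 → 8 → 0, length 3.

3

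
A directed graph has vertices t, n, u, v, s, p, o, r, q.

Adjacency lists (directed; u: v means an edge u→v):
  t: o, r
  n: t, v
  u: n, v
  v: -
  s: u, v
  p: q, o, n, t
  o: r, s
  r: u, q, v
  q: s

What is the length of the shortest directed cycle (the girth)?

For each vertex v, BFS finds the shortest path from v back to v.
The shortest such closed walk is t → r → u → n → t, length 4.

4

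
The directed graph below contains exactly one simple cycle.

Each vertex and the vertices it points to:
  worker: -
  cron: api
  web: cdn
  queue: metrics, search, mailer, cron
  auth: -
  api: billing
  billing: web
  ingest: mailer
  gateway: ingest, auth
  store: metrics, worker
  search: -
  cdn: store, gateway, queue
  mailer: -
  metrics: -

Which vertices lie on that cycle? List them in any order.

DFS with gray/black marking from cdn:
cdn gray
  store gray
    metrics gray
    metrics black
    worker gray
    worker black
  store black
  gateway gray
    ingest gray
      mailer gray
      mailer black
    ingest black
    auth gray
    auth black
  gateway black
  queue gray
    queue→metrics: metrics black — skip
    search gray
    search black
    queue→mailer: mailer black — skip
    cron gray
      api gray
        billing gray
          web gray
            web→cdn: cdn is gray → back edge
Back edge closes the cycle cdn → queue → cron → api → billing → web → cdn; its vertices are {api, cdn, web, cron, queue, billing}.

api, cdn, web, cron, queue, billing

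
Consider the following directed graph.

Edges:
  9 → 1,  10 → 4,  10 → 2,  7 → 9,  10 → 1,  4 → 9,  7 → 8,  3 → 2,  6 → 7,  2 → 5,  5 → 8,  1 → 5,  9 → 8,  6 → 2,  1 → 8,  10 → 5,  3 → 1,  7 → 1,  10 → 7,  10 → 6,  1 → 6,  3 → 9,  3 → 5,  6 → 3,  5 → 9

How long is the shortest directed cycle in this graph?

3

For each vertex v, BFS finds the shortest path from v back to v.
The shortest such closed walk is 6 → 7 → 1 → 6, length 3.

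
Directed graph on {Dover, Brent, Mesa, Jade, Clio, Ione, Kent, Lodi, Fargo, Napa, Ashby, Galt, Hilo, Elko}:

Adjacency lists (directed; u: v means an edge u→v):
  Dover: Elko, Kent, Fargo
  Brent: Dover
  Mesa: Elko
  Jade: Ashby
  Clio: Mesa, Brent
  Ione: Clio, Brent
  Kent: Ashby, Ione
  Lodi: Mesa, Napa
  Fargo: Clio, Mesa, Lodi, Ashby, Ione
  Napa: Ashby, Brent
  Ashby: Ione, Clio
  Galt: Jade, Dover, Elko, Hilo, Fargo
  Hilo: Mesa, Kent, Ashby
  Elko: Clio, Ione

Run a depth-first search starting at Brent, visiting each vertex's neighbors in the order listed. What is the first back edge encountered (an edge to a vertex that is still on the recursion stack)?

DFS from Brent (visiting each vertex's neighbors in the order listed); mark gray on enter, black on exit:
Brent gray
  Dover gray
    Elko gray
      Clio gray
        Mesa gray
          Mesa→Elko: Elko is gray → back edge
First back edge: Mesa → Elko.

Mesa→Elko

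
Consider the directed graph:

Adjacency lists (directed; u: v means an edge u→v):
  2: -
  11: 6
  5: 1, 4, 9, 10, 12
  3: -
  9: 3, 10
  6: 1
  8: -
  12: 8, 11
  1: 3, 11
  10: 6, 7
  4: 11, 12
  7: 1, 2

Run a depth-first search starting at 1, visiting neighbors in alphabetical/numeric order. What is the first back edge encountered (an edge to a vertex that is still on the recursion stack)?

6->1

DFS from 1 (visiting neighbors in alphabetical/numeric order); mark gray on enter, black on exit:
1 gray
  3 gray
  3 black
  11 gray
    6 gray
      6→1: 1 is gray → back edge
First back edge: 6 → 1.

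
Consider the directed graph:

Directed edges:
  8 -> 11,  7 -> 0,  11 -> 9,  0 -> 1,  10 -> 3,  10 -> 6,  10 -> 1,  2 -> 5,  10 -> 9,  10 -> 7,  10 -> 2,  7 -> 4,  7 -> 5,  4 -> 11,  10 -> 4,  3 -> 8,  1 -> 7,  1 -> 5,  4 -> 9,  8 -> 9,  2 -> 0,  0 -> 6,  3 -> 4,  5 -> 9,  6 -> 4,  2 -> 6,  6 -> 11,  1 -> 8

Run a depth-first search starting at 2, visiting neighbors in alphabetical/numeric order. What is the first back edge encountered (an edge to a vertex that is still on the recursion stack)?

7→0

DFS from 2 (visiting neighbors in alphabetical/numeric order); mark gray on enter, black on exit:
2 gray
  0 gray
    1 gray
      5 gray
        9 gray
        9 black
      5 black
      7 gray
        7→0: 0 is gray → back edge
First back edge: 7 → 0.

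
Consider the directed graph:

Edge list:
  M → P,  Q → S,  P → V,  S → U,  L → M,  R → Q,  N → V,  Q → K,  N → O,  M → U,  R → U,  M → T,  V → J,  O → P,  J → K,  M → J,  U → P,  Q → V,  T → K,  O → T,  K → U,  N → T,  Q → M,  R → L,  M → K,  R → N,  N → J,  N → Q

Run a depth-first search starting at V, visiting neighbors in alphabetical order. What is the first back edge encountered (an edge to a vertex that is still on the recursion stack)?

DFS from V (visiting neighbors in alphabetical order); mark gray on enter, black on exit:
V gray
  J gray
    K gray
      U gray
        P gray
          P→V: V is gray → back edge
First back edge: P → V.

P→V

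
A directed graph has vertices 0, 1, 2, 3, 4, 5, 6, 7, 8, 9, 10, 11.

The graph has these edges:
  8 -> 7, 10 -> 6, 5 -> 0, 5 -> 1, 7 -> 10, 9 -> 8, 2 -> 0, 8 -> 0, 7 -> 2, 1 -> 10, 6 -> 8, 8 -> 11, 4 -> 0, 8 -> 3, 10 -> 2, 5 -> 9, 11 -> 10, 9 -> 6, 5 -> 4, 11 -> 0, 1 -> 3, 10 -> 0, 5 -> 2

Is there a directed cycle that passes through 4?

4 lies on a cycle iff there is a path from 4 back to itself.
Exploring from 4, it never reaches itself; equivalently, its strongly connected component is a singleton.

No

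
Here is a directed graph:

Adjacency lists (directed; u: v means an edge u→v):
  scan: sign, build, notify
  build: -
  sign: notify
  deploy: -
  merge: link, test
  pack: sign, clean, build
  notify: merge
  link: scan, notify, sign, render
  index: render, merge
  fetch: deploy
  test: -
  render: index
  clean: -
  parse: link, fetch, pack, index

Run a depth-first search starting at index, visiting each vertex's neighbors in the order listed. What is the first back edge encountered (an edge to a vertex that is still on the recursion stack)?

DFS from index (visiting each vertex's neighbors in the order listed); mark gray on enter, black on exit:
index gray
  render gray
    render→index: index is gray → back edge
First back edge: render → index.

render→index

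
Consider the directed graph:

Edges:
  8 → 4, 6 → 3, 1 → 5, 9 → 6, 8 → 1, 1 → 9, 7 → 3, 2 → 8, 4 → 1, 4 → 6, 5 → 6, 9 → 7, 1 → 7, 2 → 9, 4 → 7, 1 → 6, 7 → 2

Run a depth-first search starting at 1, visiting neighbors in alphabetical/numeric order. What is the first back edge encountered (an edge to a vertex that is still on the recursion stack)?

DFS from 1 (visiting neighbors in alphabetical/numeric order); mark gray on enter, black on exit:
1 gray
  5 gray
    6 gray
      3 gray
      3 black
    6 black
  5 black
  1→6: 6 black — skip
  7 gray
    2 gray
      8 gray
        8→1: 1 is gray → back edge
First back edge: 8 → 1.

8->1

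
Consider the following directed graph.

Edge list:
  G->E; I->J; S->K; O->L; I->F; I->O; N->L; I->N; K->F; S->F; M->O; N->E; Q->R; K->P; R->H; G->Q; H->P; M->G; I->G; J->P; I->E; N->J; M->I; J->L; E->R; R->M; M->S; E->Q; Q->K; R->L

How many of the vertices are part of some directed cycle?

A vertex is on a directed cycle iff it belongs to a strongly connected component of size ≥ 2 (or has a self-loop).
The vertices on cycles are {E, G, I, M, N, Q, R} — 7 in total.

7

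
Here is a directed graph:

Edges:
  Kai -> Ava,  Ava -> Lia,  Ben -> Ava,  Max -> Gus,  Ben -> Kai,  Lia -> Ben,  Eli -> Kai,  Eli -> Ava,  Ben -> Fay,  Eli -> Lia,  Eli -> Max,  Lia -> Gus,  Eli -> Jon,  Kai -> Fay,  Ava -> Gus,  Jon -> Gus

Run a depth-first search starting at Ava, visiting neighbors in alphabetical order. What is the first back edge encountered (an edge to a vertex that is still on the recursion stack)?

Ben->Ava

DFS from Ava (visiting neighbors in alphabetical order); mark gray on enter, black on exit:
Ava gray
  Gus gray
  Gus black
  Lia gray
    Ben gray
      Ben→Ava: Ava is gray → back edge
First back edge: Ben → Ava.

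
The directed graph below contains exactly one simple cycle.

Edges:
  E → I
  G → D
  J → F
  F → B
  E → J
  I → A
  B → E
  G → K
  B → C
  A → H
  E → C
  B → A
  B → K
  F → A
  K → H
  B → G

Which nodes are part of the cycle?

B, E, F, J

DFS with gray/black marking from B:
B gray
  E gray
    C gray
    C black
    J gray
      F gray
        A gray
          H gray
          H black
        A black
        F→B: B is gray → back edge
Back edge closes the cycle B → E → J → F → B; its vertices are {B, E, F, J}.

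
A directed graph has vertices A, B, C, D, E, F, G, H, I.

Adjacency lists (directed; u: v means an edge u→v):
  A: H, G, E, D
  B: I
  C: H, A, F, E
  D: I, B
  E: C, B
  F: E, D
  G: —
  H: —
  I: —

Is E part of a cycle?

E is on a cycle iff E can reach itself via ≥1 edge.
E → C → E — yes.

Yes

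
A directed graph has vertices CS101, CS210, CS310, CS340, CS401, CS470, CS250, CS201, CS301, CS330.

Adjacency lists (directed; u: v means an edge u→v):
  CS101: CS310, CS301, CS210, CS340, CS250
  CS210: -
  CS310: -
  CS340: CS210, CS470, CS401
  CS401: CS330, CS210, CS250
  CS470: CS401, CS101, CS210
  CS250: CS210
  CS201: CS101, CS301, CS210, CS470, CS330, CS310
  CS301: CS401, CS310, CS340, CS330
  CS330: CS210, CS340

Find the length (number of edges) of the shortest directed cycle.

3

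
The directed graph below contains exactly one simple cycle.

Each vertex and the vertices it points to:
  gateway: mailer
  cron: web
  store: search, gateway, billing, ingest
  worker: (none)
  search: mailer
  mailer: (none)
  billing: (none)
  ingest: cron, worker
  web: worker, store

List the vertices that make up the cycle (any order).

web, cron, store, ingest

DFS with gray/black marking from store:
store gray
  search gray
    mailer gray
    mailer black
  search black
  gateway gray
    gateway→mailer: mailer black — skip
  gateway black
  billing gray
  billing black
  ingest gray
    cron gray
      web gray
        worker gray
        worker black
        web→store: store is gray → back edge
Back edge closes the cycle store → ingest → cron → web → store; its vertices are {web, cron, store, ingest}.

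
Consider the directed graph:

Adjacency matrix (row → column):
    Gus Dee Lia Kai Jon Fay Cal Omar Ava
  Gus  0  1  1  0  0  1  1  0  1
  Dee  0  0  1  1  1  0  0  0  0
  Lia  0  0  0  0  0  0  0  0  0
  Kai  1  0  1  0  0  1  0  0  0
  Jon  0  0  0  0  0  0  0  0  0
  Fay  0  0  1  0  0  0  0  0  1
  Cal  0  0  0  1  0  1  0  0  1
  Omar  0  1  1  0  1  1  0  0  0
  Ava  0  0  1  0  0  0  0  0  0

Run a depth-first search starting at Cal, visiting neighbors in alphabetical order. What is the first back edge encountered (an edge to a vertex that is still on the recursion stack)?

Gus->Cal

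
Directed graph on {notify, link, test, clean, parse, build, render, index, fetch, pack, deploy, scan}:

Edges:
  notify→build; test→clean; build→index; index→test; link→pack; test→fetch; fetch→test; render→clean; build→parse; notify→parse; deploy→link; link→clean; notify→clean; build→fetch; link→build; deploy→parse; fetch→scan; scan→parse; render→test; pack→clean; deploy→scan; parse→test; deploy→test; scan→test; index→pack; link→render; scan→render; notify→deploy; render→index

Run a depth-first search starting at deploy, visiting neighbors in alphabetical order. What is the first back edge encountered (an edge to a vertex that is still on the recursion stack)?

test→fetch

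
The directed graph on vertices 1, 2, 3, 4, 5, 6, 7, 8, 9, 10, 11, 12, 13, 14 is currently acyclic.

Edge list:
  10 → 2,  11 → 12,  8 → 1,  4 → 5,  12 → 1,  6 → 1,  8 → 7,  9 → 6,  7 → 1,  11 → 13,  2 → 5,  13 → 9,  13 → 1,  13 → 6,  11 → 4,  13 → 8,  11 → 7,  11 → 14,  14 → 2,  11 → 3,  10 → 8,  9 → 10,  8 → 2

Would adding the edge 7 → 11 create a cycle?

Yes

Adding 7→11 creates a cycle iff 11 can already reach 7.
Path from 11: 11 → 7.
So 11 → … → 7 → 11 is a cycle.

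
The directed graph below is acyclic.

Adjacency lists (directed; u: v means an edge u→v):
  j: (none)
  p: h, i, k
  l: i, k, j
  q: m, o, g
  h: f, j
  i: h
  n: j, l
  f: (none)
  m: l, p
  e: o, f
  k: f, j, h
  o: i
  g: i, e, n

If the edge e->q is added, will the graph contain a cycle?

Adding e→q creates a cycle iff q can already reach e.
Path from q: q → g → e.
So q → … → e → q is a cycle.

Yes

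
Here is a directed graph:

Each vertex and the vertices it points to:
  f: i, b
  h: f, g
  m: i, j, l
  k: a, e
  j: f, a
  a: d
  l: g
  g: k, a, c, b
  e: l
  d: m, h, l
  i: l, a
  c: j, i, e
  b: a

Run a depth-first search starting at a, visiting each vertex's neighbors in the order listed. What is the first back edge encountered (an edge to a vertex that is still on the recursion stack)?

k→a

DFS from a (visiting each vertex's neighbors in the order listed); mark gray on enter, black on exit:
a gray
  d gray
    m gray
      i gray
        l gray
          g gray
            k gray
              k→a: a is gray → back edge
First back edge: k → a.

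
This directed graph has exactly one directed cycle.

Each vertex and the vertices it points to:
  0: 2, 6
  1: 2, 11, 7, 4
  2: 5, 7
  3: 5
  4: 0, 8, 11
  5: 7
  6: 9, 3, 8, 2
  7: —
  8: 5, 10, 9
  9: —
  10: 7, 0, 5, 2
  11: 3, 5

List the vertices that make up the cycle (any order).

0, 6, 8, 10

DFS with gray/black marking from 0:
0 gray
  2 gray
    5 gray
      7 gray
      7 black
    5 black
    2→7: 7 black — skip
  2 black
  6 gray
    9 gray
    9 black
    3 gray
      3→5: 5 black — skip
    3 black
    8 gray
      8→5: 5 black — skip
      10 gray
        10→7: 7 black — skip
        10→0: 0 is gray → back edge
Back edge closes the cycle 0 → 6 → 8 → 10 → 0; its vertices are {0, 6, 8, 10}.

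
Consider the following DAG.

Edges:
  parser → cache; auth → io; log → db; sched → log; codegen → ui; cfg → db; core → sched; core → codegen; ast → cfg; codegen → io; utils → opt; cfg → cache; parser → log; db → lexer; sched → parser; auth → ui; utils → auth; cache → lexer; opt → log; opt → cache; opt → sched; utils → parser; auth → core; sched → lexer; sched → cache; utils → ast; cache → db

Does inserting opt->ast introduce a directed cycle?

Adding opt→ast creates a cycle iff ast can already reach opt.
Explore from ast: no path reaches opt. The graph stays acyclic.

No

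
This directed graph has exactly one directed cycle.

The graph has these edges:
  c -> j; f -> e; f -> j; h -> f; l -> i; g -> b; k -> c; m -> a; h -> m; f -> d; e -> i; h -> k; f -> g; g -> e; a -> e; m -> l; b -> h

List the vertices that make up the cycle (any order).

DFS with gray/black marking from h:
h gray
  f gray
    d gray
    d black
    g gray
      e gray
        i gray
        i black
      e black
      b gray
        b→h: h is gray → back edge
Back edge closes the cycle h → f → g → b → h; its vertices are {b, f, g, h}.

b, f, g, h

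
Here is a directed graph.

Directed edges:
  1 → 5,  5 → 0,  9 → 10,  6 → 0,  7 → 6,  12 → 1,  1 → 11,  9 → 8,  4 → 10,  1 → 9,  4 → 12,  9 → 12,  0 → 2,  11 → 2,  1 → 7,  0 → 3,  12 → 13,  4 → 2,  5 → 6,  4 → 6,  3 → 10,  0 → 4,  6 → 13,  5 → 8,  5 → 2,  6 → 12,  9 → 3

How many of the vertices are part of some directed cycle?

8

A vertex is on a directed cycle iff it belongs to a strongly connected component of size ≥ 2 (or has a self-loop).
The vertices on cycles are {0, 1, 4, 5, 6, 7, 9, 12} — 8 in total.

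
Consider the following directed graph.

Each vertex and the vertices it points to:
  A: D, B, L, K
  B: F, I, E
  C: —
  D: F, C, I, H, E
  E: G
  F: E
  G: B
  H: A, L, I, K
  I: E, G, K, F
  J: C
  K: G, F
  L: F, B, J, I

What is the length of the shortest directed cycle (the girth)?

For each vertex v, BFS finds the shortest path from v back to v.
The shortest such closed walk is H → A → D → H, length 3.

3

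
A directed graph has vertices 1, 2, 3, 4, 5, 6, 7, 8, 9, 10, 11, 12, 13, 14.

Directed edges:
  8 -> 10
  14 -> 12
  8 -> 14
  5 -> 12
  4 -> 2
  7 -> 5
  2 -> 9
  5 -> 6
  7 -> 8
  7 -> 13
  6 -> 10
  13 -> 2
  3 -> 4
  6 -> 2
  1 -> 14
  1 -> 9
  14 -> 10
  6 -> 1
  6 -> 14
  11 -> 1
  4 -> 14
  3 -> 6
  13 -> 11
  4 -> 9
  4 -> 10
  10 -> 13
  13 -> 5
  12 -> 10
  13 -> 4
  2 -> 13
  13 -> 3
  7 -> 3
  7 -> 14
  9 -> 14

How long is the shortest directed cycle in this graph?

2

For each vertex v, BFS finds the shortest path from v back to v.
The shortest such closed walk is 13 → 2 → 13, length 2.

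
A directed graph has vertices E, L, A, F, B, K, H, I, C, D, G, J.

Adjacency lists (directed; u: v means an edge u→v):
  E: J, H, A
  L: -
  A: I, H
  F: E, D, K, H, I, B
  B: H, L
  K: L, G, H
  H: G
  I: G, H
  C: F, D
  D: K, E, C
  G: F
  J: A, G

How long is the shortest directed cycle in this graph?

For each vertex v, BFS finds the shortest path from v back to v.
The shortest such closed walk is C → D → C, length 2.

2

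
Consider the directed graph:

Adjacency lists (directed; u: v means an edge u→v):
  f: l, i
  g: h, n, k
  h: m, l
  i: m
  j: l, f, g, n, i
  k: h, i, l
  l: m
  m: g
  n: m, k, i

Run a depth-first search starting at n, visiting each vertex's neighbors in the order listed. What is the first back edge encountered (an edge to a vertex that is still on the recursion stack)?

DFS from n (visiting each vertex's neighbors in the order listed); mark gray on enter, black on exit:
n gray
  m gray
    g gray
      h gray
        h→m: m is gray → back edge
First back edge: h → m.

h→m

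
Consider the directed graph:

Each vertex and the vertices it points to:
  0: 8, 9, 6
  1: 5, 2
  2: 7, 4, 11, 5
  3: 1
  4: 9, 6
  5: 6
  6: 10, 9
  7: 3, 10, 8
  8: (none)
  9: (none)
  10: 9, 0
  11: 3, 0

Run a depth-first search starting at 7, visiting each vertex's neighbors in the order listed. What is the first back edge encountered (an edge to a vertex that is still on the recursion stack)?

DFS from 7 (visiting each vertex's neighbors in the order listed); mark gray on enter, black on exit:
7 gray
  3 gray
    1 gray
      5 gray
        6 gray
          10 gray
            9 gray
            9 black
            0 gray
              8 gray
              8 black
              0→9: 9 black — skip
              0→6: 6 is gray → back edge
First back edge: 0 → 6.

0->6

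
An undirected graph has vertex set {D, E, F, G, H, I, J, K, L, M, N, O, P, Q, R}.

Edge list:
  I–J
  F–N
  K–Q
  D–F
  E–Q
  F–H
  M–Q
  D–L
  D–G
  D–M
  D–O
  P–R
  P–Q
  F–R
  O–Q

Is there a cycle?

Yes

DFS, tracking each vertex's parent; an edge to a visited non-parent vertex closes a cycle.
Start from K:
visit K (parent –)
  visit Q (parent K)
    visit O (parent Q)
      O–Q: parent, skip
      visit D (parent O)
        visit F (parent D)
          visit R (parent F)
            visit P (parent R)
              P–R: parent, skip
              P–Q: Q visited and ≠ parent → cycle
Cycle: Q – O – D – F – R – P – Q.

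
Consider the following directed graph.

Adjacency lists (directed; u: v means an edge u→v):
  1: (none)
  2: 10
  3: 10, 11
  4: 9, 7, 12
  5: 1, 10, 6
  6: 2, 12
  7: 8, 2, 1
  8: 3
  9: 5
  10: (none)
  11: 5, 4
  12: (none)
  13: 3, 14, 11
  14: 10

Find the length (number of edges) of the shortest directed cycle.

For each vertex v, BFS finds the shortest path from v back to v.
The shortest such closed walk is 3 → 11 → 4 → 7 → 8 → 3, length 5.

5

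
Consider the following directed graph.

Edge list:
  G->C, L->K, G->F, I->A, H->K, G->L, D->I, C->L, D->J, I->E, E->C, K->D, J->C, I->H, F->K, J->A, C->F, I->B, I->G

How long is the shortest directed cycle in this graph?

4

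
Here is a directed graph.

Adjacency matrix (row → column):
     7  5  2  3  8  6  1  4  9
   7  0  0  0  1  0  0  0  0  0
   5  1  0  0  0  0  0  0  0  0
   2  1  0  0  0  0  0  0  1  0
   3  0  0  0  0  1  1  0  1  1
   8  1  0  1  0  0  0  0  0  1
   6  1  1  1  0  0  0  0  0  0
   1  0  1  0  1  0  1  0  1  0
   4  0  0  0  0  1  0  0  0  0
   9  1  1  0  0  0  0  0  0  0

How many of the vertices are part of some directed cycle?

8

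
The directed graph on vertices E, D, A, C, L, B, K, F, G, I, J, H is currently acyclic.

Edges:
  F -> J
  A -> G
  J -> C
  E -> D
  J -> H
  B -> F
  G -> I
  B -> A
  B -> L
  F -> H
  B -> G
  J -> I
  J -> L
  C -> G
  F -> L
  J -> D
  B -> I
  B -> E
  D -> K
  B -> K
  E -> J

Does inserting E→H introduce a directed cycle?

Adding E→H creates a cycle iff H can already reach E.
Explore from H: no path reaches E. The graph stays acyclic.

No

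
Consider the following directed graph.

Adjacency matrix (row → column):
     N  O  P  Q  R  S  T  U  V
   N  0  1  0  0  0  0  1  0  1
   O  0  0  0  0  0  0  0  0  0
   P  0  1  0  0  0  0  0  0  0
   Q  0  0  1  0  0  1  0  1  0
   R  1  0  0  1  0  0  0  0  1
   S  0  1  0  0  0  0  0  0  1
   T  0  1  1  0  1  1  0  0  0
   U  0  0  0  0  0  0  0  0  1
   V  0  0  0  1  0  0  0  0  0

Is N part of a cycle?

N is on a cycle iff N can reach itself via ≥1 edge.
N → T → R → N — yes.

Yes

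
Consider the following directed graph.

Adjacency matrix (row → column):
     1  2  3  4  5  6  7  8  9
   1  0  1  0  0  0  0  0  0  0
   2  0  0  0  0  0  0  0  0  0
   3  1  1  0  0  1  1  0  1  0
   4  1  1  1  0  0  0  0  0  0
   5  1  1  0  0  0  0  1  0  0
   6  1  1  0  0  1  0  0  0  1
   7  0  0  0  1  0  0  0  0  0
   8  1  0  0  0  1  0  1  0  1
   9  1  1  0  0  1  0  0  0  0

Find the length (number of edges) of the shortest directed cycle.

For each vertex v, BFS finds the shortest path from v back to v.
The shortest such closed walk is 8 → 7 → 4 → 3 → 8, length 4.

4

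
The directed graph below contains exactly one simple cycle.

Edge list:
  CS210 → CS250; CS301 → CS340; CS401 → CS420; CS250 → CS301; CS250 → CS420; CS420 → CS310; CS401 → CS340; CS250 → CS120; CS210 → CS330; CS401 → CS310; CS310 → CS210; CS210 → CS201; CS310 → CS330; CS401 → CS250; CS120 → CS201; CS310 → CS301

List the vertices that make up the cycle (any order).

DFS with gray/black marking from CS310:
CS310 gray
  CS301 gray
    CS340 gray
    CS340 black
  CS301 black
  CS330 gray
  CS330 black
  CS210 gray
    CS210→CS330: CS330 black — skip
    CS250 gray
      CS420 gray
        CS420→CS310: CS310 is gray → back edge
Back edge closes the cycle CS310 → CS210 → CS250 → CS420 → CS310; its vertices are {CS210, CS250, CS310, CS420}.

CS210, CS250, CS310, CS420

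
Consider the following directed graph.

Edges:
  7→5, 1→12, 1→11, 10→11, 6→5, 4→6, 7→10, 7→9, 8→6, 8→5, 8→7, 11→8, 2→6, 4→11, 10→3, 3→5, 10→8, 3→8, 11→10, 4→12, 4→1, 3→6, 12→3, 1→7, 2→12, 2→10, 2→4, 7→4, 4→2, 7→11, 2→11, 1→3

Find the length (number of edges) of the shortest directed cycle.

2

For each vertex v, BFS finds the shortest path from v back to v.
The shortest such closed walk is 4 → 2 → 4, length 2.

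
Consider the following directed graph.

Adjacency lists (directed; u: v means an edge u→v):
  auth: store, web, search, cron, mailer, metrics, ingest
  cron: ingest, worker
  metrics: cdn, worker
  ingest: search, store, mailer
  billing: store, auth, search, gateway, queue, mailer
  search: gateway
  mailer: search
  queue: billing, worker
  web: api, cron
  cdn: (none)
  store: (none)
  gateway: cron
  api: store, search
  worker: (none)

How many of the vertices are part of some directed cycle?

A vertex is on a directed cycle iff it belongs to a strongly connected component of size ≥ 2 (or has a self-loop).
The vertices on cycles are {cron, queue, ingest, mailer, search, billing, gateway} — 7 in total.

7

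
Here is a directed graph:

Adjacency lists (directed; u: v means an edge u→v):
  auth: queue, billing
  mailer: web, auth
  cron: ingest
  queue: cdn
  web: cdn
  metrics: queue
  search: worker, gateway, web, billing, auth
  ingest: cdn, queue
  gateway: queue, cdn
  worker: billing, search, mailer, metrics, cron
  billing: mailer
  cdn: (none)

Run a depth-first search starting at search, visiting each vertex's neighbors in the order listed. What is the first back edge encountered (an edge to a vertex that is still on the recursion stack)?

DFS from search (visiting each vertex's neighbors in the order listed); mark gray on enter, black on exit:
search gray
  worker gray
    billing gray
      mailer gray
        web gray
          cdn gray
          cdn black
        web black
        auth gray
          queue gray
            queue→cdn: cdn black — skip
          queue black
          auth→billing: billing is gray → back edge
First back edge: auth → billing.

auth→billing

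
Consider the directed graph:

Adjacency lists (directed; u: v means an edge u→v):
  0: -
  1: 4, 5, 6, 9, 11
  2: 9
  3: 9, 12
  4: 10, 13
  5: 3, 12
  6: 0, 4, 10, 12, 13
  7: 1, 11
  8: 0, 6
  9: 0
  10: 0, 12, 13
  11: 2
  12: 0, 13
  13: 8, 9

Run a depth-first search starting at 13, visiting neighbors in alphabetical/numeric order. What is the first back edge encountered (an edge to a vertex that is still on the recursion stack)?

12→13

DFS from 13 (visiting neighbors in alphabetical/numeric order); mark gray on enter, black on exit:
13 gray
  8 gray
    0 gray
    0 black
    6 gray
      6→0: 0 black — skip
      4 gray
        10 gray
          10→0: 0 black — skip
          12 gray
            12→0: 0 black — skip
            12→13: 13 is gray → back edge
First back edge: 12 → 13.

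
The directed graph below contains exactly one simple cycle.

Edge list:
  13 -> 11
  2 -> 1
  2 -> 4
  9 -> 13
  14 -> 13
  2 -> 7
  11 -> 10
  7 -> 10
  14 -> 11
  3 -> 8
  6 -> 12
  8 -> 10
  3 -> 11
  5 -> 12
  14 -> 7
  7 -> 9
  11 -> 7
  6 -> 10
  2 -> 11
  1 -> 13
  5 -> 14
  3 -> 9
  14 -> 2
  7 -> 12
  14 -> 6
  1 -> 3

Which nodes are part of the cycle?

7, 9, 11, 13

DFS with gray/black marking from 7:
7 gray
  9 gray
    13 gray
      11 gray
        10 gray
        10 black
        11→7: 7 is gray → back edge
Back edge closes the cycle 7 → 9 → 13 → 11 → 7; its vertices are {7, 9, 11, 13}.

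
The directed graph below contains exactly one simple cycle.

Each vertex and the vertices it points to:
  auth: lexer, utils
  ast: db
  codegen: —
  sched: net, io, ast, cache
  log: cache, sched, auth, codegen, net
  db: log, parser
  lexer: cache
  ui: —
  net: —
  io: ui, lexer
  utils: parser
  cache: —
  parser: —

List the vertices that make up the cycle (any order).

DFS with gray/black marking from log:
log gray
  cache gray
  cache black
  sched gray
    net gray
    net black
    io gray
      ui gray
      ui black
      lexer gray
        lexer→cache: cache black — skip
      lexer black
    io black
    ast gray
      db gray
        db→log: log is gray → back edge
Back edge closes the cycle log → sched → ast → db → log; its vertices are {db, ast, log, sched}.

db, ast, log, sched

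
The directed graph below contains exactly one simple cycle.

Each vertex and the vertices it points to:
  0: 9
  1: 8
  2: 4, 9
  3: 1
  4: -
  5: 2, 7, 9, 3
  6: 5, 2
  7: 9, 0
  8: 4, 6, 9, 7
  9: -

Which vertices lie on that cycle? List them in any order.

DFS with gray/black marking from 5:
5 gray
  2 gray
    4 gray
    4 black
    9 gray
    9 black
  2 black
  7 gray
    7→9: 9 black — skip
    0 gray
      0→9: 9 black — skip
    0 black
  7 black
  5→9: 9 black — skip
  3 gray
    1 gray
      8 gray
        8→4: 4 black — skip
        6 gray
          6→5: 5 is gray → back edge
Back edge closes the cycle 5 → 3 → 1 → 8 → 6 → 5; its vertices are {1, 3, 5, 6, 8}.

1, 3, 5, 6, 8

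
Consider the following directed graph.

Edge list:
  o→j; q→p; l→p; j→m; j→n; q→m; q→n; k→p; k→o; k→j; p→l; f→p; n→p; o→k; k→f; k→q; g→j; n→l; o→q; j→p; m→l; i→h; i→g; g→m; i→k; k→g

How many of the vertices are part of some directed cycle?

4

A vertex is on a directed cycle iff it belongs to a strongly connected component of size ≥ 2 (or has a self-loop).
The vertices on cycles are {k, l, o, p} — 4 in total.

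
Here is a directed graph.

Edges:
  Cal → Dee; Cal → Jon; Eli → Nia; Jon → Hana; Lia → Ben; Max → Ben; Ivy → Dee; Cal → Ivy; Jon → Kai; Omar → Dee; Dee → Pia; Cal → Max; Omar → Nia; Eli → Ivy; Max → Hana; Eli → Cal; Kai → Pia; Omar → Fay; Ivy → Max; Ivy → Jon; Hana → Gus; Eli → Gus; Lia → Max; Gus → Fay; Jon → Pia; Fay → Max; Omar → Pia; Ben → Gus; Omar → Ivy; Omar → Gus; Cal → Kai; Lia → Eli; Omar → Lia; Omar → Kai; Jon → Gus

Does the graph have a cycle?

DFS with white/gray/black marking, starting from Lia:
Lia gray
  Eli gray
    Gus gray
      Fay gray
        Max gray
          Hana gray
            Hana→Gus: Gus is gray → back edge
Back edge found, so a cycle exists: Gus → Fay → Max → Hana → Gus.

Yes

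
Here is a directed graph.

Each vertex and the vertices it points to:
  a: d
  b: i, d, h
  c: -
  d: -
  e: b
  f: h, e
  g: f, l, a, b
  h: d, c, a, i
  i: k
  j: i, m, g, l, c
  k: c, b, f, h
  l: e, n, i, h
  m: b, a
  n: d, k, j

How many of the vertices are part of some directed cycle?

10

A vertex is on a directed cycle iff it belongs to a strongly connected component of size ≥ 2 (or has a self-loop).
The vertices on cycles are {b, e, f, g, h, i, j, k, l, n} — 10 in total.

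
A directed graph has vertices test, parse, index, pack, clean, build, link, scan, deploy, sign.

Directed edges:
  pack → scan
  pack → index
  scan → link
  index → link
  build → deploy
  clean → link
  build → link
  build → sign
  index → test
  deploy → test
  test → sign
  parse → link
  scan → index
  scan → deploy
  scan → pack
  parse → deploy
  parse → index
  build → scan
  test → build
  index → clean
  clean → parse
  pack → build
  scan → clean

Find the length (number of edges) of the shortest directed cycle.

2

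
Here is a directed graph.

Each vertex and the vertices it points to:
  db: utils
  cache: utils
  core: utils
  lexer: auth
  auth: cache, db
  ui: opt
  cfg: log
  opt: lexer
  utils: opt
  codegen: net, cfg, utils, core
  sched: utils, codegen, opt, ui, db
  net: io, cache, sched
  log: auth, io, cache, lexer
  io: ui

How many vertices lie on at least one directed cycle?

9

A vertex is on a directed cycle iff it belongs to a strongly connected component of size ≥ 2 (or has a self-loop).
The vertices on cycles are {db, net, opt, auth, cache, lexer, sched, utils, codegen} — 9 in total.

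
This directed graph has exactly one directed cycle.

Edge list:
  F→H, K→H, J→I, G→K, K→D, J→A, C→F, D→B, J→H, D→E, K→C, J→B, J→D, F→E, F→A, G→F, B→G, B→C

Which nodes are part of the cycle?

B, D, G, K

DFS with gray/black marking from B:
B gray
  G gray
    K gray
      C gray
        F gray
          H gray
          H black
          E gray
          E black
          A gray
          A black
        F black
      C black
      D gray
        D→E: E black — skip
        D→B: B is gray → back edge
Back edge closes the cycle B → G → K → D → B; its vertices are {B, D, G, K}.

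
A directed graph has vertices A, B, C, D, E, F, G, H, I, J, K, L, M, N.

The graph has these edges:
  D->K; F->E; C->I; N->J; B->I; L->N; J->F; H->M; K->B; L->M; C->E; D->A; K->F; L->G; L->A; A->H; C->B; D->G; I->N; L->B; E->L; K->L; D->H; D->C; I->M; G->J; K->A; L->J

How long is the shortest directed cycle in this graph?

4

For each vertex v, BFS finds the shortest path from v back to v.
The shortest such closed walk is L → J → F → E → L, length 4.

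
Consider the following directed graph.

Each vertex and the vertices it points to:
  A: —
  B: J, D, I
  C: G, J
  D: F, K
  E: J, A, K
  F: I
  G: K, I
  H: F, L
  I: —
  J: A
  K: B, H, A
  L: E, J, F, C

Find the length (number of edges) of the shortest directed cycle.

3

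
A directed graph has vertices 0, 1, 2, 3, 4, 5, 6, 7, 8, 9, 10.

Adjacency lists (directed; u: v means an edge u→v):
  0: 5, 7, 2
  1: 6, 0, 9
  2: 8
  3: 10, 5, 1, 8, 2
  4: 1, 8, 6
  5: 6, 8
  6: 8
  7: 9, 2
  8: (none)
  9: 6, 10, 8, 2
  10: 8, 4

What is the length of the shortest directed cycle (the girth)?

4

For each vertex v, BFS finds the shortest path from v back to v.
The shortest such closed walk is 1 → 9 → 10 → 4 → 1, length 4.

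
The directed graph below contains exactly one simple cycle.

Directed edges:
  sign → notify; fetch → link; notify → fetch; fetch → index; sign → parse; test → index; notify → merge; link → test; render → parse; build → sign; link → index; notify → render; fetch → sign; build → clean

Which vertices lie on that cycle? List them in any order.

sign, fetch, notify

DFS with gray/black marking from sign:
sign gray
  parse gray
  parse black
  notify gray
    render gray
      render→parse: parse black — skip
    render black
    fetch gray
      index gray
      index black
      link gray
        test gray
          test→index: index black — skip
        test black
        link→index: index black — skip
      link black
      fetch→sign: sign is gray → back edge
Back edge closes the cycle sign → notify → fetch → sign; its vertices are {sign, fetch, notify}.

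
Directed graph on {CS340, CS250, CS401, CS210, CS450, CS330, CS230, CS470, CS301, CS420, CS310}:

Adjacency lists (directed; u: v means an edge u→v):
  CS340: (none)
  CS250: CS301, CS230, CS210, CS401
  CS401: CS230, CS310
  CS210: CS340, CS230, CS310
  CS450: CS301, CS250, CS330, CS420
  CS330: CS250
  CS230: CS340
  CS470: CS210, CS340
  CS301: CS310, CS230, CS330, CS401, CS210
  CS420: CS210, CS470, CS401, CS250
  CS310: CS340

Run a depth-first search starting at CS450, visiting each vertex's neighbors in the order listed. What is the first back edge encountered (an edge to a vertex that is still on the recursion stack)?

CS250->CS301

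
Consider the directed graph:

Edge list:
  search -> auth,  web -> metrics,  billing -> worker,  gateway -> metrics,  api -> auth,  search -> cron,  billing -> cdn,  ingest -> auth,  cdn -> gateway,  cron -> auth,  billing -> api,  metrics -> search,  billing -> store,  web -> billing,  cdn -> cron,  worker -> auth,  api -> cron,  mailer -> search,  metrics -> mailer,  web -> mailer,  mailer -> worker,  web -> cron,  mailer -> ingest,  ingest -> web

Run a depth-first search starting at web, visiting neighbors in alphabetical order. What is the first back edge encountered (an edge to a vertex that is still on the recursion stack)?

DFS from web (visiting neighbors in alphabetical order); mark gray on enter, black on exit:
web gray
  billing gray
    api gray
      auth gray
      auth black
      cron gray
        cron→auth: auth black — skip
      cron black
    api black
    cdn gray
      cdn→cron: cron black — skip
      gateway gray
        metrics gray
          mailer gray
            ingest gray
              ingest→auth: auth black — skip
              ingest→web: web is gray → back edge
First back edge: ingest → web.

ingest→web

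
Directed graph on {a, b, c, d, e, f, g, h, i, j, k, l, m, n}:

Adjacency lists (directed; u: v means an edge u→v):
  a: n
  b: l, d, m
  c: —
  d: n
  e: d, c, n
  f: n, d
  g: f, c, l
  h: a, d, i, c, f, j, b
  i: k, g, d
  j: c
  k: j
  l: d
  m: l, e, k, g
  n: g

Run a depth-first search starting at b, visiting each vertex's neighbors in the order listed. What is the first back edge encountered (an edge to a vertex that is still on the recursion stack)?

f->n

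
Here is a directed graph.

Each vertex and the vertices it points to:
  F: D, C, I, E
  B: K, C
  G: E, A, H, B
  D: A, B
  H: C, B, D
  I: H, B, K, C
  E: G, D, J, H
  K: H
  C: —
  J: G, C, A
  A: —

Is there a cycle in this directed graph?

DFS with white/gray/black marking, starting from B:
B gray
  K gray
    H gray
      C gray
      C black
      H→B: B is gray → back edge
Back edge found, so a cycle exists: B → K → H → B.

Yes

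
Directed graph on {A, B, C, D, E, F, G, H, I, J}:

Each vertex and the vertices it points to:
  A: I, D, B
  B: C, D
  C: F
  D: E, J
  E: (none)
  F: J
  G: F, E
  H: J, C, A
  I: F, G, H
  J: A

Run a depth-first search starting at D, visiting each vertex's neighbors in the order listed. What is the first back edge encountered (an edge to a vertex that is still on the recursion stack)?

DFS from D (visiting each vertex's neighbors in the order listed); mark gray on enter, black on exit:
D gray
  E gray
  E black
  J gray
    A gray
      I gray
        F gray
          F→J: J is gray → back edge
First back edge: F → J.

F->J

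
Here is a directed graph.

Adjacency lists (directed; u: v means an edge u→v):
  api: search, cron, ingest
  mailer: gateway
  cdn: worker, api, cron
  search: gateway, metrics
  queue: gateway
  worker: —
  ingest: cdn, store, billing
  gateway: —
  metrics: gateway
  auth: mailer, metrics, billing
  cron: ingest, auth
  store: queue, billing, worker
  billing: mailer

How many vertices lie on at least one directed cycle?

A vertex is on a directed cycle iff it belongs to a strongly connected component of size ≥ 2 (or has a self-loop).
The vertices on cycles are {api, cdn, cron, ingest} — 4 in total.

4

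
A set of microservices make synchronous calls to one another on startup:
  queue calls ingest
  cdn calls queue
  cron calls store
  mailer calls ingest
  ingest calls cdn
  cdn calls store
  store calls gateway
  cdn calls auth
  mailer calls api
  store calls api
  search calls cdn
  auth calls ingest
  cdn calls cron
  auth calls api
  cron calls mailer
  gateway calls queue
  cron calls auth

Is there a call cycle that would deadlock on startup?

DFS with white/gray/black marking, starting from gateway:
gateway gray
  queue gray
    ingest gray
      cdn gray
        store gray
          store→gateway: gateway is gray → back edge
Back edge found, so a cycle exists: gateway → queue → ingest → cdn → store → gateway.

Yes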